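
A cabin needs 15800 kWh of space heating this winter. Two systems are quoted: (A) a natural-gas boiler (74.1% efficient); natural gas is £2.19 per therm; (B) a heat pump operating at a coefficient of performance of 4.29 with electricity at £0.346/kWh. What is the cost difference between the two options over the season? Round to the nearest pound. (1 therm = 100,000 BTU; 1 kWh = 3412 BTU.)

£319

Heat load = 15800 kWh × 3412 = 53,909,600 BTU
Gas: input = 53,909,600 / 0.741 = 72,752,497 BTU = 727.5 therm → 727.5 × £2.19 = £1,593.28
Heat pump: 53,909,600 BTU / 3412 = 15,800 kWh heat; / 4.29 = 3,683 kWh in → × £0.346 = £1,274.31
Difference = |£1,593.28 − £1,274.31| = £318.97 ≈ £319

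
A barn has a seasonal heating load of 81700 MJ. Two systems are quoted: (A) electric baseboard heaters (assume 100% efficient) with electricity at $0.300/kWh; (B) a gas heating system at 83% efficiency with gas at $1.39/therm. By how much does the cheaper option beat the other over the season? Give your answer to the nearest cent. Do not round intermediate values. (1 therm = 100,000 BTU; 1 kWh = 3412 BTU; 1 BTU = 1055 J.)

Heat load = 81700 MJ = 81,700,000,000 J / 1055 = 77,440,758 BTU
Gas: input = 77,440,758 / 0.830 = 93,302,118 BTU = 933 therm → 933 × $1.39 = $1,296.90
Electric: 77,440,758 BTU / 3412 = 22,700 kWh → × $0.300 = $6,808.98
Difference = |$1,296.90 − $6,808.98| = $5,512.08

$5512.08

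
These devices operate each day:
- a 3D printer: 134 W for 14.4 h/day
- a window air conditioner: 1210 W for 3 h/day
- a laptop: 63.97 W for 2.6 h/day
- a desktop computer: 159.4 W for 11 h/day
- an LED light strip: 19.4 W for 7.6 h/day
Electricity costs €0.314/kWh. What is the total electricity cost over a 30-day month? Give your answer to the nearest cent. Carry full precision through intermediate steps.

€71.84

3D printer: 134 W × 14.4 h × 30 d = 57,888 Wh = 57.89 kWh
window air conditioner: 1210 W × 3 h × 30 d = 108,900 Wh = 108.9 kWh
laptop: 63.97 W × 2.6 h × 30 d = 4,990 Wh = 4.99 kWh
desktop computer: 159.4 W × 11 h × 30 d = 52,602 Wh = 52.6 kWh
LED light strip: 19.4 W × 7.6 h × 30 d = 4,423 Wh = 4.423 kWh
Total energy = 57.89 + 108.9 + 4.99 + 52.6 + 4.423 = 228.8 kWh
Cost = 228.8 kWh × €0.314 = €71.84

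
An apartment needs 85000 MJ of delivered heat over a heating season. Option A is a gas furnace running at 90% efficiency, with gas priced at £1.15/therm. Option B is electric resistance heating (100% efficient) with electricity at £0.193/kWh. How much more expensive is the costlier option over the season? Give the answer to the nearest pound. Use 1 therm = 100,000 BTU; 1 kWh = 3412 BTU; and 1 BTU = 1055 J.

£3528

Heat load = 85000 MJ = 85,000,000,000 J / 1055 = 80,568,720 BTU
Gas: input = 80,568,720 / 0.90 = 89,520,800 BTU = 895.2 therm → 895.2 × £1.15 = £1,029.49
Electric: 80,568,720 BTU / 3412 = 23,610 kWh → × £0.193 = £4,557.37
Difference = |£1,029.49 − £4,557.37| = £3,527.89 ≈ £3528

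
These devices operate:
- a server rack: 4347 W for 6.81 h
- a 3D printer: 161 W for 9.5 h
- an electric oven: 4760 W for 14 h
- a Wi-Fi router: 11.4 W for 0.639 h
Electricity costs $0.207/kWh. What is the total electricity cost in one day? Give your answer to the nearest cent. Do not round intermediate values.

server rack: 4347 W × 6.81 h = 29,603 Wh = 29.6 kWh
3D printer: 161 W × 9.5 h = 1,530 Wh = 1.53 kWh
electric oven: 4760 W × 14 h = 66,640 Wh = 66.64 kWh
Wi-Fi router: 11.4 W × 0.639 h = 7 Wh = 0.007285 kWh
Total energy = 29.6 + 1.53 + 66.64 + 0.007285 = 97.78 kWh
Cost = 97.78 kWh × $0.207 = $20.24

$20.24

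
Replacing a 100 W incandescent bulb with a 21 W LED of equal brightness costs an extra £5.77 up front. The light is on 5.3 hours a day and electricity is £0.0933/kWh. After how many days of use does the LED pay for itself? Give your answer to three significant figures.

Power saved = 100 − 21 = 79 W
Daily energy saved = 79 W × 5.3 h = 418.7 Wh = 0.4187 kWh
Daily savings = 0.4187 × £0.0933 = £0.0391
Payback = £5.77 / £0.0391 per day = 147.7 days

148 days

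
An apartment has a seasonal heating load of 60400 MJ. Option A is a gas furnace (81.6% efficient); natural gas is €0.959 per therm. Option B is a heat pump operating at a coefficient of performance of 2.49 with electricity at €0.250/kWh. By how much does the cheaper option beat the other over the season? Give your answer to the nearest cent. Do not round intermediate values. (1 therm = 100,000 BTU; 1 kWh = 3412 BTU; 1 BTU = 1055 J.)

Heat load = 60400 MJ = 60,400,000,000 J / 1055 = 57,251,185 BTU
Gas: input = 57,251,185 / 0.816 = 70,160,766 BTU = 701.6 therm → 701.6 × €0.959 = €672.84
Heat pump: 57,251,185 BTU / 3412 = 16,780 kWh heat; / 2.49 = 6,739 kWh in → × €0.250 = €1,684.67
Difference = |€672.84 − €1,684.67| = €1,011.83

€1011.83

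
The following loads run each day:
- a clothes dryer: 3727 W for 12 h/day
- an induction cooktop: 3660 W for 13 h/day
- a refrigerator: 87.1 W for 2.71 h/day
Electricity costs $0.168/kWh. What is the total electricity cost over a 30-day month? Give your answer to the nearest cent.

$466.40

clothes dryer: 3727 W × 12 h × 30 d = 1,341,720 Wh = 1,342 kWh
induction cooktop: 3660 W × 13 h × 30 d = 1,427,400 Wh = 1,427 kWh
refrigerator: 87.1 W × 2.71 h × 30 d = 7,081 Wh = 7.081 kWh
Total energy = 1,342 + 1,427 + 7.081 = 2,776 kWh
Cost = 2,776 kWh × $0.168 = $466.40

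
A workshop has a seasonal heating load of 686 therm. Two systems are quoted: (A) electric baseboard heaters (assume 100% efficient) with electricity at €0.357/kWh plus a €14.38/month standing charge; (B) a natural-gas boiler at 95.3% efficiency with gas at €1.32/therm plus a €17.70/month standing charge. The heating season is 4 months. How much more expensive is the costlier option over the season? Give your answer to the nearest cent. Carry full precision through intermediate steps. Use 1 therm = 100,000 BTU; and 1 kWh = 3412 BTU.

€6214.21

Heat load = 686 therm × 100,000 = 68,600,000 BTU
Gas: input = 68,600,000 / 0.953 = 71,983,211 BTU = 719.8 therm → 719.8 × €1.32 = €950.18; + 4 × €17.70 standing = €1,020.98
Electric: 68,600,000 BTU / 3412 = 20,110 kWh → × €0.357 = €7,177.67; + 4 × €14.38 standing = €7,235.19
Difference = |€1,020.98 − €7,235.19| = €6,214.21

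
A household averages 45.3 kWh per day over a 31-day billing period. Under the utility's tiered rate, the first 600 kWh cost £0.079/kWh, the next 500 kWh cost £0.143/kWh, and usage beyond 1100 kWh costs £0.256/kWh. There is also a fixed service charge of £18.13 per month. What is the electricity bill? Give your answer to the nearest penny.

Usage = 45.3 kWh/day × 31 days = 1404.3 kWh
First 600 kWh × £0.079 = £47.40
Next 500 kWh × £0.143 = £71.50
Remaining 304.3 kWh × £0.256 = £77.90
Energy charge = £196.80; + service £18.13 = £214.93

£214.93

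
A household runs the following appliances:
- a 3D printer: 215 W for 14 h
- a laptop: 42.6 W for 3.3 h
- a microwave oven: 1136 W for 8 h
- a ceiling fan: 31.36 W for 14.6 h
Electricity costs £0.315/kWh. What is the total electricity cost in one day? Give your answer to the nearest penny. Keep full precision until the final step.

3D printer: 215 W × 14 h = 3,010 Wh = 3.01 kWh
laptop: 42.6 W × 3.3 h = 141 Wh = 0.1406 kWh
microwave oven: 1136 W × 8 h = 9,088 Wh = 9.088 kWh
ceiling fan: 31.36 W × 14.6 h = 458 Wh = 0.4579 kWh
Total energy = 3.01 + 0.1406 + 9.088 + 0.4579 = 12.7 kWh
Cost = 12.7 kWh × £0.315 = £4.00

£4.00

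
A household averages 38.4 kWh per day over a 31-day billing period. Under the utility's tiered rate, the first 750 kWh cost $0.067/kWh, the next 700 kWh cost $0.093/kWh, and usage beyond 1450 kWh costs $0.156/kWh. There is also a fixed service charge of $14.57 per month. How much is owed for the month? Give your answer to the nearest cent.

Usage = 38.4 kWh/day × 31 days = 1190.4 kWh
First 750 kWh × $0.067 = $50.25
Next 440.4 kWh × $0.093 = $40.96
Remaining tier: 0 kWh (not reached)
Energy charge = $91.21; + service $14.57 = $105.78

$105.78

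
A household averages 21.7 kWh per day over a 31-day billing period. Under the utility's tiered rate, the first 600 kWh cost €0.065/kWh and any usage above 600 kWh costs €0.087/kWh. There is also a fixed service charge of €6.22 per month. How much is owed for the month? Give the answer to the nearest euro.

€52

Usage = 21.7 kWh/day × 31 days = 672.7 kWh
First 600 kWh × €0.065 = €39.00
Remaining 72.7 kWh × €0.087 = €6.32
Energy charge = €45.32; + service €6.22 = €51.54 ≈ €52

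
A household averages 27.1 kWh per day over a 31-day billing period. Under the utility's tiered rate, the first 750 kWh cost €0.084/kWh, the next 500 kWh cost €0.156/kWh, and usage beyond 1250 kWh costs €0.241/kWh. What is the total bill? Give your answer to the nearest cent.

€77.06

Usage = 27.1 kWh/day × 31 days = 840.1 kWh
First 750 kWh × €0.084 = €63.00
Next 90.1 kWh × €0.156 = €14.06
Remaining tier: 0 kWh (not reached)
Total = €77.06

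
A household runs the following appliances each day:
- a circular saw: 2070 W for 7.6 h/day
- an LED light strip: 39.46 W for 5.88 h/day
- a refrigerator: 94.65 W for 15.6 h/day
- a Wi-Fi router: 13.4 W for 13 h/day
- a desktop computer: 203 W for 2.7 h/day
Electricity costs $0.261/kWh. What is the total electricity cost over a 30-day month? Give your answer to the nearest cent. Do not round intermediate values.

circular saw: 2070 W × 7.6 h × 30 d = 471,960 Wh = 472 kWh
LED light strip: 39.46 W × 5.88 h × 30 d = 6,961 Wh = 6.961 kWh
refrigerator: 94.65 W × 15.6 h × 30 d = 44,296 Wh = 44.3 kWh
Wi-Fi router: 13.4 W × 13 h × 30 d = 5,226 Wh = 5.226 kWh
desktop computer: 203 W × 2.7 h × 30 d = 16,443 Wh = 16.44 kWh
Total energy = 472 + 6.961 + 44.3 + 5.226 + 16.44 = 544.9 kWh
Cost = 544.9 kWh × $0.261 = $142.22

$142.22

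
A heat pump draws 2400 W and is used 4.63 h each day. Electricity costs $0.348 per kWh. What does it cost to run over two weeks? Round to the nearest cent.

Energy = 2400 W × 4.63 h/day × 14 days = 155,568 Wh = 155.6 kWh
Cost = 155.6 kWh × $0.348/kWh = $54.14

$54.14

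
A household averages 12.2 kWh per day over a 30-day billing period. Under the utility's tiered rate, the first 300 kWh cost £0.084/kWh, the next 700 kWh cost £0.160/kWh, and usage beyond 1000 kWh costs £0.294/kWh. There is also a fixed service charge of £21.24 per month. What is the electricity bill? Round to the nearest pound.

Usage = 12.2 kWh/day × 30 days = 366 kWh
First 300 kWh × £0.084 = £25.20
Next 66 kWh × £0.160 = £10.56
Remaining tier: 0 kWh (not reached)
Energy charge = £35.76; + service £21.24 = £57.00

£57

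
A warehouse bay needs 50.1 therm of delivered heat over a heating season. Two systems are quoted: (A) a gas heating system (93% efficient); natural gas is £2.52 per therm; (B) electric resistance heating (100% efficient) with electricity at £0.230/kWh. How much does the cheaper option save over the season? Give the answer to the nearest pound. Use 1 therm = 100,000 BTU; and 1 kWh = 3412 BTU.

Heat load = 50.1 therm × 100,000 = 5,010,000 BTU
Gas: input = 5,010,000 / 0.93 = 5,387,097 BTU = 53.87 therm → 53.87 × £2.52 = £135.75
Electric: 5,010,000 BTU / 3412 = 1,468 kWh → × £0.230 = £337.72
Difference = |£135.75 − £337.72| = £201.96 ≈ £202

£202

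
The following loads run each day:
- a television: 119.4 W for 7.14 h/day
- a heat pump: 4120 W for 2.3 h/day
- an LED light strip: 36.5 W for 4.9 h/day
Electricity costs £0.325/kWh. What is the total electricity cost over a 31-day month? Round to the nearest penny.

television: 119.4 W × 7.14 h × 31 d = 26,428 Wh = 26.43 kWh
heat pump: 4120 W × 2.3 h × 31 d = 293,756 Wh = 293.8 kWh
LED light strip: 36.5 W × 4.9 h × 31 d = 5,544 Wh = 5.544 kWh
Total energy = 26.43 + 293.8 + 5.544 = 325.7 kWh
Cost = 325.7 kWh × £0.325 = £105.86

£105.86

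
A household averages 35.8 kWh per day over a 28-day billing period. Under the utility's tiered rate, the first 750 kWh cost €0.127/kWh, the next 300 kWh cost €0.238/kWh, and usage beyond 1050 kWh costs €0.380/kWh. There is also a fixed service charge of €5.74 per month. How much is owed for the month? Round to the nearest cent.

Usage = 35.8 kWh/day × 28 days = 1002.4 kWh
First 750 kWh × €0.127 = €95.25
Next 252.4 kWh × €0.238 = €60.07
Remaining tier: 0 kWh (not reached)
Energy charge = €155.32; + service €5.74 = €161.06

€161.06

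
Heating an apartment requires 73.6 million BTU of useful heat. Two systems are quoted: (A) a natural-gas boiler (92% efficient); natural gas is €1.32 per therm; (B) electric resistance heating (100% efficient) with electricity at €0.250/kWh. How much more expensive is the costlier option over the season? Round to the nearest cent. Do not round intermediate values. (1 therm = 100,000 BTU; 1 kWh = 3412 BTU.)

Heat load = 73.6 × 10⁶ BTU = 73,600,000 BTU
Gas: input = 73,600,000 / 0.92 = 80,000,000 BTU = 800 therm → 800 × €1.32 = €1,056.00
Electric: 73,600,000 BTU / 3412 = 21,570 kWh → × €0.250 = €5,392.73
Difference = |€1,056.00 − €5,392.73| = €4,336.73

€4336.73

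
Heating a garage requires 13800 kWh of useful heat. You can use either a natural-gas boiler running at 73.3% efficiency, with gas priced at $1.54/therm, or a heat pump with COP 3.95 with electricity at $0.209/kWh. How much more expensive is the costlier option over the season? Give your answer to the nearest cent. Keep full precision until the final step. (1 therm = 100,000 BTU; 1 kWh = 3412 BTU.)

$259.07

Heat load = 13800 kWh × 3412 = 47,085,600 BTU
Gas: input = 47,085,600 / 0.733 = 64,236,835 BTU = 642.4 therm → 642.4 × $1.54 = $989.25
Heat pump: 47,085,600 BTU / 3412 = 13,800 kWh heat; / 3.95 = 3,494 kWh in → × $0.209 = $730.18
Difference = |$989.25 − $730.18| = $259.07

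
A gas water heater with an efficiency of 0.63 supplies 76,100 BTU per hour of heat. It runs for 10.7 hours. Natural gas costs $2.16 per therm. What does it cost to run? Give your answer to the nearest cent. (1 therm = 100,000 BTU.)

$27.92

Heat delivered = 76,100 BTU/h × 10.7 h = 814,270 BTU
Gas input = 814,270 / 0.63 = 1,292,492 BTU
= 1,292,492 / 100,000 = 12.92 therm
Cost = 12.92 × $2.16/therm = $27.92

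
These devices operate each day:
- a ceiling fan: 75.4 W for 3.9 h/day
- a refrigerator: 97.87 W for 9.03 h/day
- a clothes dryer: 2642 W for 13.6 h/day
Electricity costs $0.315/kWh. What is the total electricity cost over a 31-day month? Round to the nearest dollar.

$362

ceiling fan: 75.4 W × 3.9 h × 31 d = 9,116 Wh = 9.116 kWh
refrigerator: 97.87 W × 9.03 h × 31 d = 27,397 Wh = 27.4 kWh
clothes dryer: 2642 W × 13.6 h × 31 d = 1,113,867 Wh = 1,114 kWh
Total energy = 9.116 + 27.4 + 1,114 = 1,150 kWh
Cost = 1,150 kWh × $0.315 = $362.37 ≈ $362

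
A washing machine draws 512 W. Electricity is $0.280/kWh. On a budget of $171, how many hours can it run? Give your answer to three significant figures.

1190 h

Energy budget = $171 / $0.280 per kWh = 610.7 kWh = 610,714 Wh
Runtime = 610,714 Wh / 512 W = 1,193 h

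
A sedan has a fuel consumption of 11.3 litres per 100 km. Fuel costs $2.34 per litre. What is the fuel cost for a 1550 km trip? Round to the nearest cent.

$409.85

Fuel = 11.3 L/100 km × 1550 km / 100 = 175.2 L
Cost = 175.2 L × $2.34/L = $409.85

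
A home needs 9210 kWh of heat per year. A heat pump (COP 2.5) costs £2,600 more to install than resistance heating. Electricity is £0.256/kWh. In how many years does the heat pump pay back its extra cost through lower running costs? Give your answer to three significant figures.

Resistance: 9210 kWh × £0.256 = £2,357.76/yr
Heat pump: 9210 / 2.5 = 3684 kWh in → × £0.256 = £943.10/yr
Annual savings = £1,414.66
Payback = £2,600 / £1,414.66 = 1.84 years

1.84 years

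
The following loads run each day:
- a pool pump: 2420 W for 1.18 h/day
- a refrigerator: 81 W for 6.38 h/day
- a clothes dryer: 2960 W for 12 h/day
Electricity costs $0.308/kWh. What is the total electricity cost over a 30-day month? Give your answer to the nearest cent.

$359.37

pool pump: 2420 W × 1.18 h × 30 d = 85,668 Wh = 85.67 kWh
refrigerator: 81 W × 6.38 h × 30 d = 15,503 Wh = 15.5 kWh
clothes dryer: 2960 W × 12 h × 30 d = 1,065,600 Wh = 1,066 kWh
Total energy = 85.67 + 15.5 + 1,066 = 1,167 kWh
Cost = 1,167 kWh × $0.308 = $359.37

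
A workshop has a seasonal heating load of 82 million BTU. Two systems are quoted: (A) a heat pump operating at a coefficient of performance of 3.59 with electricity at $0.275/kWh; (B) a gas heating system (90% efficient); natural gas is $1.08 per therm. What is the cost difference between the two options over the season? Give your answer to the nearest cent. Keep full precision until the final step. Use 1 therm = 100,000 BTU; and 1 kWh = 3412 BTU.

$856.95

Heat load = 82 × 10⁶ BTU = 82,000,000 BTU
Gas: input = 82,000,000 / 0.90 = 91,111,111 BTU = 911.1 therm → 911.1 × $1.08 = $984.00
Heat pump: 82,000,000 BTU / 3412 = 24,030 kWh heat; / 3.59 = 6,694 kWh in → × $0.275 = $1,840.95
Difference = |$984.00 − $1,840.95| = $856.95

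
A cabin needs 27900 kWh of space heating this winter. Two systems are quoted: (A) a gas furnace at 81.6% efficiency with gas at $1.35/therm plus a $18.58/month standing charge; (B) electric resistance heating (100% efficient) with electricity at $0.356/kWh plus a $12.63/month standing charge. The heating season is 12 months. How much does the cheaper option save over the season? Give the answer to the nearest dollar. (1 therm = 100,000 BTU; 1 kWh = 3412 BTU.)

Heat load = 27900 kWh × 3412 = 95,194,800 BTU
Gas: input = 95,194,800 / 0.816 = 116,660,294 BTU = 1,167 therm → 1,167 × $1.35 = $1,574.91; + 12 × $18.58 standing = $1,797.87
Electric: 95,194,800 BTU / 3412 = 27,900 kWh → × $0.356 = $9,932.40; + 12 × $12.63 standing = $10,083.96
Difference = |$1,797.87 − $10,083.96| = $8,286.09 ≈ $8286

$8286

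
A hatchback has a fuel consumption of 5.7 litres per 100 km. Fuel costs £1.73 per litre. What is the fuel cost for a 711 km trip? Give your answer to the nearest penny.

Fuel = 5.7 L/100 km × 711 km / 100 = 40.53 L
Cost = 40.53 L × £1.73/L = £70.11

£70.11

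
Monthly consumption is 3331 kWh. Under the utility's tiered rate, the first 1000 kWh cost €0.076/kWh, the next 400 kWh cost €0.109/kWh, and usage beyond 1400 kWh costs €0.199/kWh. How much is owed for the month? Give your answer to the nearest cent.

First 1000 kWh × €0.076 = €76.00
Next 400 kWh × €0.109 = €43.60
Remaining 1931 kWh × €0.199 = €384.27
Total = €503.87

€503.87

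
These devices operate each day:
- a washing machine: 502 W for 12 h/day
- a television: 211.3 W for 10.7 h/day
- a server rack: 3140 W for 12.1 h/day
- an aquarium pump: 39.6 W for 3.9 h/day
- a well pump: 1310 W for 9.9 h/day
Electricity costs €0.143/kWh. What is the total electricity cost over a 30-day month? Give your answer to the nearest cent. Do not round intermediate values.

washing machine: 502 W × 12 h × 30 d = 180,720 Wh = 180.7 kWh
television: 211.3 W × 10.7 h × 30 d = 67,827 Wh = 67.83 kWh
server rack: 3140 W × 12.1 h × 30 d = 1,139,820 Wh = 1,140 kWh
aquarium pump: 39.6 W × 3.9 h × 30 d = 4,633 Wh = 4.633 kWh
well pump: 1310 W × 9.9 h × 30 d = 389,070 Wh = 389.1 kWh
Total energy = 180.7 + 67.83 + 1,140 + 4.633 + 389.1 = 1,782 kWh
Cost = 1,782 kWh × €0.143 = €254.84

€254.84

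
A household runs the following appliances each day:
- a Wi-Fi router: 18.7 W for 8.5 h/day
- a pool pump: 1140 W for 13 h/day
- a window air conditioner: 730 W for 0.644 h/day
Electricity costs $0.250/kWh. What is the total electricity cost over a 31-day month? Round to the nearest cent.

Wi-Fi router: 18.7 W × 8.5 h × 31 d = 4,927 Wh = 4.927 kWh
pool pump: 1140 W × 13 h × 31 d = 459,420 Wh = 459.4 kWh
window air conditioner: 730 W × 0.644 h × 31 d = 14,574 Wh = 14.57 kWh
Total energy = 4.927 + 459.4 + 14.57 = 478.9 kWh
Cost = 478.9 kWh × $0.250 = $119.73

$119.73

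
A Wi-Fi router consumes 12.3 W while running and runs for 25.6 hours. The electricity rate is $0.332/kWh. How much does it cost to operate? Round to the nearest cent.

Energy = 12.3 W × 25.6 h = 315 Wh = 0.3149 kWh
Cost = 0.3149 kWh × $0.332/kWh = $0.10

$0.10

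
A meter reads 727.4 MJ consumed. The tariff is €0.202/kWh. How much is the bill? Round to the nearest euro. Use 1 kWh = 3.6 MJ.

727.4 MJ × (0.27778 kWh/MJ) = 202.1 kWh
Cost = 202.1 kWh × €0.202/kWh = €40.82 ≈ €41

€41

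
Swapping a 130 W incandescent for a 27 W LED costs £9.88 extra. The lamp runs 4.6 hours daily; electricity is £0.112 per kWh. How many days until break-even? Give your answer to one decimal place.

186.2 days

Power saved = 130 − 27 = 103 W
Daily energy saved = 103 W × 4.6 h = 473.8 Wh = 0.4738 kWh
Daily savings = 0.4738 × £0.112 = £0.0531
Payback = £9.88 / £0.0531 per day = 186.2 days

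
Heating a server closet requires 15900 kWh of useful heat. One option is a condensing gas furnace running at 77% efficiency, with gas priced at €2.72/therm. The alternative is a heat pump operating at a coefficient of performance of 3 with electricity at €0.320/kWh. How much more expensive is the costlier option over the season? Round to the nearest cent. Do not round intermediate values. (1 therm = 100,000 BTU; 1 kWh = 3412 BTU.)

Heat load = 15900 kWh × 3412 = 54,250,800 BTU
Gas: input = 54,250,800 / 0.77 = 70,455,584 BTU = 704.6 therm → 704.6 × €2.72 = €1,916.39
Heat pump: 54,250,800 BTU / 3412 = 15,900 kWh heat; / 3 = 5,300 kWh in → × €0.320 = €1,696.00
Difference = |€1,916.39 − €1,696.00| = €220.39

€220.39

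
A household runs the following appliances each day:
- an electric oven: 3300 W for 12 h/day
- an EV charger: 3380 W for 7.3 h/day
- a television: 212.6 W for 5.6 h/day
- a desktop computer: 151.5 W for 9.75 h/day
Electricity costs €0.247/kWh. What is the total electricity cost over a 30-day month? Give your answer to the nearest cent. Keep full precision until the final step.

€496.04

electric oven: 3300 W × 12 h × 30 d = 1,188,000 Wh = 1,188 kWh
EV charger: 3380 W × 7.3 h × 30 d = 740,220 Wh = 740.2 kWh
television: 212.6 W × 5.6 h × 30 d = 35,717 Wh = 35.72 kWh
desktop computer: 151.5 W × 9.75 h × 30 d = 44,314 Wh = 44.31 kWh
Total energy = 1,188 + 740.2 + 35.72 + 44.31 = 2,008 kWh
Cost = 2,008 kWh × €0.247 = €496.04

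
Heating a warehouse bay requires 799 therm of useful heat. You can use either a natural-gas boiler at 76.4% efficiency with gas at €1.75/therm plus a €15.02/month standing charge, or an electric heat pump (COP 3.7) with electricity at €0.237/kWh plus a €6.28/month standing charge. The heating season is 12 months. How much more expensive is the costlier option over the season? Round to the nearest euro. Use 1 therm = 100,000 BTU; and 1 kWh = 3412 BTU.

€435

Heat load = 799 therm × 100,000 = 79,900,000 BTU
Gas: input = 79,900,000 / 0.764 = 104,581,152 BTU = 1,046 therm → 1,046 × €1.75 = €1,830.17; + 12 × €15.02 standing = €2,010.41
Heat pump: 79,900,000 BTU / 3412 = 23,420 kWh heat; / 3.7 = 6,329 kWh in → × €0.237 = €1,499.98; + 12 × €6.28 standing = €1,575.34
Difference = |€2,010.41 − €1,575.34| = €435.07 ≈ €435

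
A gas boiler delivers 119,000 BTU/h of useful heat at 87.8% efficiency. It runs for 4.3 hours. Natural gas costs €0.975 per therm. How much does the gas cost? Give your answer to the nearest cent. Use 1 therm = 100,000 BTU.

€5.68

Heat delivered = 119,000 BTU/h × 4.3 h = 511,700 BTU
Gas input = 511,700 / 0.878 = 582,802 BTU
= 582,802 / 100,000 = 5.828 therm
Cost = 5.828 × €0.975/therm = €5.68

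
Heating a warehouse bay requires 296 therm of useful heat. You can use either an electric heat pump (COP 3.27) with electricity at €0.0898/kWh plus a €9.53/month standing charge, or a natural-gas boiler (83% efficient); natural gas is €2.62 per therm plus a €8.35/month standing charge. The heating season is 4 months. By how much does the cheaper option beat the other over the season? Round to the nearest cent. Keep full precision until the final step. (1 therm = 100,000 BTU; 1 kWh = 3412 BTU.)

€691.40

Heat load = 296 therm × 100,000 = 29,600,000 BTU
Gas: input = 29,600,000 / 0.83 = 35,662,651 BTU = 356.6 therm → 356.6 × €2.62 = €934.36; + 4 × €8.35 standing = €967.76
Heat pump: 29,600,000 BTU / 3412 = 8,675 kWh heat; / 3.27 = 2,653 kWh in → × €0.0898 = €238.24; + 4 × €9.53 standing = €276.36
Difference = |€967.76 − €276.36| = €691.40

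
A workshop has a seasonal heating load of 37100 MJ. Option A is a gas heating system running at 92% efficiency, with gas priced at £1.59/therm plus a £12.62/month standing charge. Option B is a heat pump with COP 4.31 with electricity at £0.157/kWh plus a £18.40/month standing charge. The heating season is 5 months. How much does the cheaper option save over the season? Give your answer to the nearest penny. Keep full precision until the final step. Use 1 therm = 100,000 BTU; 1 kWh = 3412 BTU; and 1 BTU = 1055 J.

Heat load = 37100 MJ = 37,100,000,000 J / 1055 = 35,165,877 BTU
Gas: input = 35,165,877 / 0.92 = 38,223,779 BTU = 382.2 therm → 382.2 × £1.59 = £607.76; + 5 × £12.62 standing = £670.86
Heat pump: 35,165,877 BTU / 3412 = 10,310 kWh heat; / 4.31 = 2,391 kWh in → × £0.157 = £375.44; + 5 × £18.40 standing = £467.44
Difference = |£670.86 − £467.44| = £203.42

£203.42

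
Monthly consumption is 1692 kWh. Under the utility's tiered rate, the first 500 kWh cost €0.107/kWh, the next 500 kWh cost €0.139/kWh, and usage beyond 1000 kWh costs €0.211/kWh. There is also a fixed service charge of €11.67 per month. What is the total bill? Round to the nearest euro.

First 500 kWh × €0.107 = €53.50
Next 500 kWh × €0.139 = €69.50
Remaining 692 kWh × €0.211 = €146.01
Energy charge = €269.01; + service €11.67 = €280.68 ≈ €281

€281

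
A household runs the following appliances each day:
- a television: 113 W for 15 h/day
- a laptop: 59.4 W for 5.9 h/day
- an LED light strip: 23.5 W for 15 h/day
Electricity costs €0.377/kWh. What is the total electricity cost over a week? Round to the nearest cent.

€6.33

television: 113 W × 15 h × 7 d = 11,865 Wh = 11.87 kWh
laptop: 59.4 W × 5.9 h × 7 d = 2,453 Wh = 2.453 kWh
LED light strip: 23.5 W × 15 h × 7 d = 2,468 Wh = 2.467 kWh
Total energy = 11.87 + 2.453 + 2.467 = 16.79 kWh
Cost = 16.79 kWh × €0.377 = €6.33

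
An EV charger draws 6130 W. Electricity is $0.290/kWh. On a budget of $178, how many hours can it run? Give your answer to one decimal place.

Energy budget = $178 / $0.290 per kWh = 613.8 kWh = 613,793 Wh
Runtime = 613,793 Wh / 6130 W = 100.1 h

100.1 h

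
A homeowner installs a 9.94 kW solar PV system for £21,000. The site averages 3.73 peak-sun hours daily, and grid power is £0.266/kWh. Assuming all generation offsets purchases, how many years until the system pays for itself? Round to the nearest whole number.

Daily generation = 9.94 kW × 3.73 h = 37.08 kWh
Annual generation = 37.08 × 365 = 13533 kWh
Annual savings = 13533 × £0.266 = £3,599.73
Payback = £21,000 / £3,599.73 = 5.83 years

6 years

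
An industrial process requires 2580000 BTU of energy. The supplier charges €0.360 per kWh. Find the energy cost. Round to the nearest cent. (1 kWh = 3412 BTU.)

€272.22

2580000 BTU × (0.00029308 kWh/BTU) = 756.2 kWh
Cost = 756.2 kWh × €0.360/kWh = €272.22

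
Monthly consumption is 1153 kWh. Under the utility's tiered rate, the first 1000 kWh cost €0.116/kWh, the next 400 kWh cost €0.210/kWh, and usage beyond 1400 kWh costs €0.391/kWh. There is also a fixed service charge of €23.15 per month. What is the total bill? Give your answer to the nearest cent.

€171.28

First 1000 kWh × €0.116 = €116.00
Next 153 kWh × €0.210 = €32.13
Remaining tier: 0 kWh (not reached)
Energy charge = €148.13; + service €23.15 = €171.28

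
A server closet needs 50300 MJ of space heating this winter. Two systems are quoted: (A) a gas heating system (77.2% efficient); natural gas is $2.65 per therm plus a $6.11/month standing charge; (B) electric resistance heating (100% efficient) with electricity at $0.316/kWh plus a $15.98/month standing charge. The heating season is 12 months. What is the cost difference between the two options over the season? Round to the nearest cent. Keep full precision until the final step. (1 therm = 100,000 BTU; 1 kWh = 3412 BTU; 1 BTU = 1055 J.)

Heat load = 50300 MJ = 50,300,000,000 J / 1055 = 47,677,725 BTU
Gas: input = 47,677,725 / 0.772 = 61,758,711 BTU = 617.6 therm → 617.6 × $2.65 = $1,636.61; + 12 × $6.11 standing = $1,709.93
Electric: 47,677,725 BTU / 3412 = 13,970 kWh → × $0.316 = $4,415.64; + 12 × $15.98 standing = $4,607.40
Difference = |$1,709.93 − $4,607.40| = $2,897.47

$2897.47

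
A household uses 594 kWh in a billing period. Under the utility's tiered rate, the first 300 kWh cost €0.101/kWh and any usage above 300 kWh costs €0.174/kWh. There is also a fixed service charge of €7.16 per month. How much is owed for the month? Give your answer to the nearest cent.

€88.62

First 300 kWh × €0.101 = €30.30
Remaining 294 kWh × €0.174 = €51.16
Energy charge = €81.46; + service €7.16 = €88.62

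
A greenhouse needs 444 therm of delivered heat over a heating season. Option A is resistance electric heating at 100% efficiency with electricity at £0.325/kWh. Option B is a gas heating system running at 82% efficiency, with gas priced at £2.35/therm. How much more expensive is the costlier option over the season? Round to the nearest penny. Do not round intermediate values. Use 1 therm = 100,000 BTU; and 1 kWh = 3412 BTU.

Heat load = 444 therm × 100,000 = 44,400,000 BTU
Gas: input = 44,400,000 / 0.82 = 54,146,341 BTU = 541.5 therm → 541.5 × £2.35 = £1,272.44
Electric: 44,400,000 BTU / 3412 = 13,010 kWh → × £0.325 = £4,229.19
Difference = |£1,272.44 − £4,229.19| = £2,956.75

£2956.75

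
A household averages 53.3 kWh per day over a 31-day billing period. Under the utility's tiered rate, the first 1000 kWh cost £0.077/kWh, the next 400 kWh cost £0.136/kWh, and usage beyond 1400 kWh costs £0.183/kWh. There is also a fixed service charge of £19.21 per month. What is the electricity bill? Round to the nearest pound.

Usage = 53.3 kWh/day × 31 days = 1652.3 kWh
First 1000 kWh × £0.077 = £77.00
Next 400 kWh × £0.136 = £54.40
Remaining 252.3 kWh × £0.183 = £46.17
Energy charge = £177.57; + service £19.21 = £196.78 ≈ £197

£197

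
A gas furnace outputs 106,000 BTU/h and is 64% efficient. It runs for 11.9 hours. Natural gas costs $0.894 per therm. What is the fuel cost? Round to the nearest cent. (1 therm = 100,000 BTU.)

Heat delivered = 106,000 BTU/h × 11.9 h = 1,261,400 BTU
Gas input = 1,261,400 / 0.64 = 1,970,938 BTU
= 1,970,938 / 100,000 = 19.71 therm
Cost = 19.71 × $0.894/therm = $17.62

$17.62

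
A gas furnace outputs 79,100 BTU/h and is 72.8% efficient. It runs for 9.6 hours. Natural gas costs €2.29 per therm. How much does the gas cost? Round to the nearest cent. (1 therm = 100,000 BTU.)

Heat delivered = 79,100 BTU/h × 9.6 h = 759,360 BTU
Gas input = 759,360 / 0.728 = 1,043,077 BTU
= 1,043,077 / 100,000 = 10.43 therm
Cost = 10.43 × €2.29/therm = €23.89

€23.89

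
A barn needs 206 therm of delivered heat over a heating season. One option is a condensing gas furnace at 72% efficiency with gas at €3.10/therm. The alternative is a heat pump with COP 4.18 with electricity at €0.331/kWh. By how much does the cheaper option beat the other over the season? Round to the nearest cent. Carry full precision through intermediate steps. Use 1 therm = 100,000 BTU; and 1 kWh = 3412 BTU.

Heat load = 206 therm × 100,000 = 20,600,000 BTU
Gas: input = 20,600,000 / 0.72 = 28,611,111 BTU = 286.1 therm → 286.1 × €3.10 = €886.94
Heat pump: 20,600,000 BTU / 3412 = 6,038 kWh heat; / 4.18 = 1,444 kWh in → × €0.331 = €478.09
Difference = |€886.94 − €478.09| = €408.85

€408.85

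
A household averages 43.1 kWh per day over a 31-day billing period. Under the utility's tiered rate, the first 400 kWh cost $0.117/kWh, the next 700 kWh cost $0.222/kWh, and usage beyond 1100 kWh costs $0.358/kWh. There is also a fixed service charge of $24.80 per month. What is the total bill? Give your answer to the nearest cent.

$311.52

Usage = 43.1 kWh/day × 31 days = 1336.1 kWh
First 400 kWh × $0.117 = $46.80
Next 700 kWh × $0.222 = $155.40
Remaining 236.1 kWh × $0.358 = $84.52
Energy charge = $286.72; + service $24.80 = $311.52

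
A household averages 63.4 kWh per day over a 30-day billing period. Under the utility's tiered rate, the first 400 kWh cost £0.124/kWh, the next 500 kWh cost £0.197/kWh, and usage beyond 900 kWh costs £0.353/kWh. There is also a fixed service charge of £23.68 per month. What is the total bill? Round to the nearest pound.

Usage = 63.4 kWh/day × 30 days = 1902 kWh
First 400 kWh × £0.124 = £49.60
Next 500 kWh × £0.197 = £98.50
Remaining 1002 kWh × £0.353 = £353.71
Energy charge = £501.81; + service £23.68 = £525.49 ≈ £525

£525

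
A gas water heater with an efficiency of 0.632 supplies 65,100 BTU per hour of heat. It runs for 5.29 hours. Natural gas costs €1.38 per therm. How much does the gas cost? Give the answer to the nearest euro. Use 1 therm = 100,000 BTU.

€8

Heat delivered = 65,100 BTU/h × 5.29 h = 344,379 BTU
Gas input = 344,379 / 0.632 = 544,903 BTU
= 544,903 / 100,000 = 5.449 therm
Cost = 5.449 × €1.38/therm = €7.52 ≈ €8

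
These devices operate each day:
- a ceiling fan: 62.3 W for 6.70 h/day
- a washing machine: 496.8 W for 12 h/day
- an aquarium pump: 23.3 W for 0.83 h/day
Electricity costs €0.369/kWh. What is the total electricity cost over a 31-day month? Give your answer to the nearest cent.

€73.19

ceiling fan: 62.3 W × 6.70 h × 31 d = 12,940 Wh = 12.94 kWh
washing machine: 496.8 W × 12 h × 31 d = 184,810 Wh = 184.8 kWh
aquarium pump: 23.3 W × 0.83 h × 31 d = 600 Wh = 0.5995 kWh
Total energy = 12.94 + 184.8 + 0.5995 = 198.3 kWh
Cost = 198.3 kWh × €0.369 = €73.19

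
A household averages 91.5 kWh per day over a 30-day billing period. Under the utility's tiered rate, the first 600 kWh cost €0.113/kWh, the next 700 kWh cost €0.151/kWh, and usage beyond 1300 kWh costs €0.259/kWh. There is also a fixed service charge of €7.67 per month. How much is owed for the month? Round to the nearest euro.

Usage = 91.5 kWh/day × 30 days = 2745 kWh
First 600 kWh × €0.113 = €67.80
Next 700 kWh × €0.151 = €105.70
Remaining 1445 kWh × €0.259 = €374.25
Energy charge = €547.75; + service €7.67 = €555.42 ≈ €555

€555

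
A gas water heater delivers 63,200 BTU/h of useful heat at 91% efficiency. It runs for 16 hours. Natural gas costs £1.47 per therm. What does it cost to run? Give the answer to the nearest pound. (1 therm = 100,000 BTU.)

£16

Heat delivered = 63,200 BTU/h × 16 h = 1,011,200 BTU
Gas input = 1,011,200 / 0.91 = 1,111,209 BTU
= 1,111,209 / 100,000 = 11.11 therm
Cost = 11.11 × £1.47/therm = £16.33 ≈ £16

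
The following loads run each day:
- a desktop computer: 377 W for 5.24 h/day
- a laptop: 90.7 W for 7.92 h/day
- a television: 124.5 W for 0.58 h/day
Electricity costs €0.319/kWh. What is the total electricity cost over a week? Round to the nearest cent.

€6.18

desktop computer: 377 W × 5.24 h × 7 d = 13,828 Wh = 13.83 kWh
laptop: 90.7 W × 7.92 h × 7 d = 5,028 Wh = 5.028 kWh
television: 124.5 W × 0.58 h × 7 d = 505 Wh = 0.5055 kWh
Total energy = 13.83 + 5.028 + 0.5055 = 19.36 kWh
Cost = 19.36 kWh × €0.319 = €6.18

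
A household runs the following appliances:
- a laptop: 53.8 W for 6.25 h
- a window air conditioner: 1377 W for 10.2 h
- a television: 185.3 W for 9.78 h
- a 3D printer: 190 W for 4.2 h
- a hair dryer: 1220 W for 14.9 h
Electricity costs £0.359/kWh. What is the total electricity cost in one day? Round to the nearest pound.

laptop: 53.8 W × 6.25 h = 336 Wh = 0.3362 kWh
window air conditioner: 1377 W × 10.2 h = 14,045 Wh = 14.05 kWh
television: 185.3 W × 9.78 h = 1,812 Wh = 1.812 kWh
3D printer: 190 W × 4.2 h = 798 Wh = 0.798 kWh
hair dryer: 1220 W × 14.9 h = 18,178 Wh = 18.18 kWh
Total energy = 0.3362 + 14.05 + 1.812 + 0.798 + 18.18 = 35.17 kWh
Cost = 35.17 kWh × £0.359 = £12.63 ≈ £13

£13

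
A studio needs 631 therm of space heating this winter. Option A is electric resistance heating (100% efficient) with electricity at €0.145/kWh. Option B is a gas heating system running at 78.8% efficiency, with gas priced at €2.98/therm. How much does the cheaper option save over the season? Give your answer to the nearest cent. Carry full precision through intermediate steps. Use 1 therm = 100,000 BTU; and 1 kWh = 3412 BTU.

Heat load = 631 therm × 100,000 = 63,100,000 BTU
Gas: input = 63,100,000 / 0.788 = 80,076,142 BTU = 800.8 therm → 800.8 × €2.98 = €2,386.27
Electric: 63,100,000 BTU / 3412 = 18,490 kWh → × €0.145 = €2,681.57
Difference = |€2,386.27 − €2,681.57| = €295.30

€295.30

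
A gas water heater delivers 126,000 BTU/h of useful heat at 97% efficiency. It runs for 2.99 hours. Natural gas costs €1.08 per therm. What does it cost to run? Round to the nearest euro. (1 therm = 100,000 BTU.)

Heat delivered = 126,000 BTU/h × 2.99 h = 376,740 BTU
Gas input = 376,740 / 0.97 = 388,392 BTU
= 388,392 / 100,000 = 3.884 therm
Cost = 3.884 × €1.08/therm = €4.19 ≈ €4

€4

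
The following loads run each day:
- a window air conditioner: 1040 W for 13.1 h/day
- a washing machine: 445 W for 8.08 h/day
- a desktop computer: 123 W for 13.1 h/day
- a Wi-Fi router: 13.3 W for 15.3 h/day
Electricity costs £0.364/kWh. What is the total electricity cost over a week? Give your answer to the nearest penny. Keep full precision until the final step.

£48.50

window air conditioner: 1040 W × 13.1 h × 7 d = 95,368 Wh = 95.37 kWh
washing machine: 445 W × 8.08 h × 7 d = 25,169 Wh = 25.17 kWh
desktop computer: 123 W × 13.1 h × 7 d = 11,279 Wh = 11.28 kWh
Wi-Fi router: 13.3 W × 15.3 h × 7 d = 1,424 Wh = 1.424 kWh
Total energy = 95.37 + 25.17 + 11.28 + 1.424 = 133.2 kWh
Cost = 133.2 kWh × £0.364 = £48.50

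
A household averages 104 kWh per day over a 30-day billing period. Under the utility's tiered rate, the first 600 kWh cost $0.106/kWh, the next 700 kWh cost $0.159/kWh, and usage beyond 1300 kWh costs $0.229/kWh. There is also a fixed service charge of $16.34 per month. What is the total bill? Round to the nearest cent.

$608.02

Usage = 104 kWh/day × 30 days = 3120 kWh
First 600 kWh × $0.106 = $63.60
Next 700 kWh × $0.159 = $111.30
Remaining 1820 kWh × $0.229 = $416.78
Energy charge = $591.68; + service $16.34 = $608.02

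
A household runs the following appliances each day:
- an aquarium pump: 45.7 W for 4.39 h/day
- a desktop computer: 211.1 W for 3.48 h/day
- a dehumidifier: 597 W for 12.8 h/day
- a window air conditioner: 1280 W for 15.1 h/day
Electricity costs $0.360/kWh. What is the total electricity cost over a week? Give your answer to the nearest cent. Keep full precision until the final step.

aquarium pump: 45.7 W × 4.39 h × 7 d = 1,404 Wh = 1.404 kWh
desktop computer: 211.1 W × 3.48 h × 7 d = 5,142 Wh = 5.142 kWh
dehumidifier: 597 W × 12.8 h × 7 d = 53,491 Wh = 53.49 kWh
window air conditioner: 1280 W × 15.1 h × 7 d = 135,296 Wh = 135.3 kWh
Total energy = 1.404 + 5.142 + 53.49 + 135.3 = 195.3 kWh
Cost = 195.3 kWh × $0.360 = $70.32

$70.32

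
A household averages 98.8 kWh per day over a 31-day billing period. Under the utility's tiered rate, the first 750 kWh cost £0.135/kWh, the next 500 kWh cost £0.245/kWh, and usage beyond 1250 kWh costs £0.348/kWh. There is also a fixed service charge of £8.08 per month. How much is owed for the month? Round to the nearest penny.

£862.68

Usage = 98.8 kWh/day × 31 days = 3062.8 kWh
First 750 kWh × £0.135 = £101.25
Next 500 kWh × £0.245 = £122.50
Remaining 1812.8 kWh × £0.348 = £630.85
Energy charge = £854.60; + service £8.08 = £862.68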